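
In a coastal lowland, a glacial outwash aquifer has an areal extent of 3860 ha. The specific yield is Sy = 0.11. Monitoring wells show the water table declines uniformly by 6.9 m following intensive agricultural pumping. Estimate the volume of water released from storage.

ΔV ≈ 2.93 × 10^7 m³

A = 3860 ha = 3.86 × 10^7 m²
ΔV = Sy × A × Δh = 0.11 × 3.86 × 10^7 m² × 6.9 m = 2.93 × 10^7 m³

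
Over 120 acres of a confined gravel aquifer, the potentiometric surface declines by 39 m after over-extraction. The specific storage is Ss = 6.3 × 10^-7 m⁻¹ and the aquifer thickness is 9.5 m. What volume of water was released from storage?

S = Ss × b = 6.3 × 10^-7 m⁻¹ × 9.5 m = 5.985 × 10^-6
A = 120 acres = 4.856 × 10^5 m²
ΔV = S × A × Δh = 5.985 × 10^-6 × 4.856 × 10^5 m² × 39 m = 113.4 m³

ΔV ≈ 113 m³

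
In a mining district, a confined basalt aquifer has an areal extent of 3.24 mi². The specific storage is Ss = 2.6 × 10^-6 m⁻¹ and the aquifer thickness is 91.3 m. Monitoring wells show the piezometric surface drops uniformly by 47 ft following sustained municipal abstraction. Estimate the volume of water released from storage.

S = Ss × b = 2.6 × 10^-6 m⁻¹ × 91.3 m = 2.374 × 10^-4
A = 3.24 mi² = 8.392 × 10^6 m²
Δh = 47 ft = 14.33 m
ΔV = S × A × Δh = 2.374 × 10^-4 × 8.392 × 10^6 m² × 14.33 m = 28540 m³

ΔV ≈ 28500 m³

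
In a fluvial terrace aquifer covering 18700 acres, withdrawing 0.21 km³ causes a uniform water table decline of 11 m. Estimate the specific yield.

A = 18700 acres = 7.568 × 10^7 m²
ΔV = 0.21 km³ = 2.1 × 10^8 m³
Sy = ΔV / (A × Δh) = 2.1 × 10^8 m³ / (7.568 × 10^7 m² × 11 m) = 0.2523

Sy ≈ 0.25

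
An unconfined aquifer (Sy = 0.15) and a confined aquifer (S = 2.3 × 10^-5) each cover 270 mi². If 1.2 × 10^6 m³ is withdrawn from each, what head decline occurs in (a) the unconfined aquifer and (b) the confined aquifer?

Δh_u ≈ 0.0114 m; Δh_c ≈ 74.6 m

A = 270 mi² = 6.993 × 10^8 m²
Unconfined: Δh_u = ΔV/(Sy·A) = 1.2 × 10^6/(0.15 × 6.993 × 10^8) = 0.01144 m
Confined: Δh_c = ΔV/(S·A) = 1.2 × 10^6/(2.3 × 10^-5 × 6.993 × 10^8) = 74.61 m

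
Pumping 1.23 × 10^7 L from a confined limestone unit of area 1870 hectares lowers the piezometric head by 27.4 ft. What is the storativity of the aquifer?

A = 1870 hectares = 1.87 × 10^7 m²
Δh = 27.4 ft = 8.352 m
ΔV = 1.23 × 10^7 L = 12300 m³
S = ΔV / (A × Δh) = 12300 m³ / (1.87 × 10^7 m² × 8.352 m) = 7.876 × 10^-5

S ≈ 7.9 × 10^-5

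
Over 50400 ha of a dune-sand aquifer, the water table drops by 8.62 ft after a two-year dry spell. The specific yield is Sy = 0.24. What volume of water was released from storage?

A = 50400 ha = 5.04 × 10^8 m²
Δh = 8.62 ft = 2.627 m
ΔV = Sy × A × Δh = 0.24 × 5.04 × 10^8 m² × 2.627 m = 3.178 × 10^8 m³

ΔV ≈ 3.18 × 10^8 m³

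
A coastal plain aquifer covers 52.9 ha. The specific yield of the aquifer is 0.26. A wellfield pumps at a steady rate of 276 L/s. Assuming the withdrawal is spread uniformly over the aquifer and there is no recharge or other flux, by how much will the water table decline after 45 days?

A = 52.9 ha = 5.29 × 10^5 m²
Q = 276 L/s = 23850 m³/d
ΔV = Q × t = 23850 m³/d × 45 d = 1.073 × 10^6 m³
Δh = ΔV / (Sy × A) = 1.073 × 10^6 / (0.26 × 5.29 × 10^5) = 7.802 m

Δh ≈ 7.8 m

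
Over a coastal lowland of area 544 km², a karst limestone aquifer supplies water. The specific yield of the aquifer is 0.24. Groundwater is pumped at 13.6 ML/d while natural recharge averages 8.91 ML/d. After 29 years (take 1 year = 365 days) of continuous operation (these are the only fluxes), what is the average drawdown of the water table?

Δh ≈ 0.38 m

A = 544 km² = 5.44 × 10^8 m²
Net abstraction = 13.6 − 8.91 = 4.69 ML/d
Q_net = 4.69 ML/d = 4690 m³/d
t = 29 years = 10580 d
ΔV = Q × t = 4690 m³/d × 10580 d = 4.964 × 10^7 m³
Δh = ΔV / (Sy × A) = 4.964 × 10^7 / (0.24 × 5.44 × 10^8) = 0.3802 m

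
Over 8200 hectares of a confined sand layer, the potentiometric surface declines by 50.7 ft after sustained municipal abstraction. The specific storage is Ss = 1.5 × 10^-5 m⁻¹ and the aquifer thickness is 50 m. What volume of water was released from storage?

ΔV ≈ 9.5 × 10^5 m³

S = Ss × b = 1.5 × 10^-5 m⁻¹ × 50 m = 7.5 × 10^-4
A = 8200 hectares = 8.2 × 10^7 m²
Δh = 50.7 ft = 15.45 m
ΔV = S × A × Δh = 7.5 × 10^-4 × 8.2 × 10^7 m² × 15.45 m = 9.504 × 10^5 m³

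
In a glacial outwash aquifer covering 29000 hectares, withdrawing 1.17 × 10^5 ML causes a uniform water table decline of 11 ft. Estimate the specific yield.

A = 29000 hectares = 2.9 × 10^8 m²
Δh = 11 ft = 3.353 m
ΔV = 1.17 × 10^5 ML = 1.17 × 10^8 m³
Sy = ΔV / (A × Δh) = 1.17 × 10^8 m³ / (2.9 × 10^8 m² × 3.353 m) = 0.1203

Sy ≈ 0.12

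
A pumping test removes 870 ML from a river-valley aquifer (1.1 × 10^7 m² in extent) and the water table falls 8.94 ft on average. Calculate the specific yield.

Δh = 8.94 ft = 2.725 m
ΔV = 870 ML = 8.7 × 10^5 m³
Sy = ΔV / (A × Δh) = 8.7 × 10^5 m³ / (1.1 × 10^7 m² × 2.725 m) = 0.02903

Sy ≈ 0.029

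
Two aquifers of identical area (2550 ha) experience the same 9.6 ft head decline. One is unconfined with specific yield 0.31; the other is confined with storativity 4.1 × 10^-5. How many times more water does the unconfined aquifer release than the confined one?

ΔV_u / ΔV_c ≈ 7560

A = 2550 ha = 2.55 × 10^7 m²
Δh = 9.6 ft = 2.926 m
Unconfined: ΔV_u = Sy × A × Δh = 0.31 × 2.55 × 10^7 × 2.926 = 2.313 × 10^7 m³
Confined: ΔV_c = S × A × Δh = 4.1 × 10^-5 × 2.55 × 10^7 × 2.926 = 3059 m³
Ratio = ΔV_u / ΔV_c = Sy / S = 0.31 / 4.1 × 10^-5 = 7561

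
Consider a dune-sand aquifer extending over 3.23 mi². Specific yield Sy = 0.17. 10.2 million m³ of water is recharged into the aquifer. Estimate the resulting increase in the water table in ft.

A = 3.23 mi² = 8.366 × 10^6 m²
ΔV = 10.2 million m³ = 1.02 × 10^7 m³
Δh = ΔV / (Sy × A) = 1.02 × 10^7 m³ / (0.17 × 8.366 × 10^6 m²) = 7.172 m
Δh = 7.172 m = 23.53 ft

Δh ≈ 23.5 ft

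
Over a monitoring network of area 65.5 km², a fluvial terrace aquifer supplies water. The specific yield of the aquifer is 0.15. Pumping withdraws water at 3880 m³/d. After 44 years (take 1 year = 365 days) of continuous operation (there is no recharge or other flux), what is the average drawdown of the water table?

A = 65.5 km² = 6.55 × 10^7 m²
t = 44 years = 16060 d
ΔV = Q × t = 3880 m³/d × 16060 d = 6.231 × 10^7 m³
Δh = ΔV / (Sy × A) = 6.231 × 10^7 / (0.15 × 6.55 × 10^7) = 6.342 m

Δh ≈ 6.34 m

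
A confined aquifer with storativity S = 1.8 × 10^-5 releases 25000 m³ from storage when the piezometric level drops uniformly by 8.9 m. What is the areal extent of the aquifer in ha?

A ≈ 15600 ha

A = ΔV / (S × Δh) = 25000 / (1.8 × 10^-5 × 8.9) = 1.561 × 10^8 m²
A = 1.561 × 10^8 m² = 15610 ha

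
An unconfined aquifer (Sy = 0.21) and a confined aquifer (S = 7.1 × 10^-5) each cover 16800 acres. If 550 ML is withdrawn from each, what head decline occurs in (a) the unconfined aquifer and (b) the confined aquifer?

Δh_u ≈ 0.0385 m; Δh_c ≈ 114 m

A = 16800 acres = 6.799 × 10^7 m²
ΔV = 550 ML = 5.5 × 10^5 m³
Unconfined: Δh_u = ΔV/(Sy·A) = 5.5 × 10^5/(0.21 × 6.799 × 10^7) = 0.03852 m
Confined: Δh_c = ΔV/(S·A) = 5.5 × 10^5/(7.1 × 10^-5 × 6.799 × 10^7) = 113.9 m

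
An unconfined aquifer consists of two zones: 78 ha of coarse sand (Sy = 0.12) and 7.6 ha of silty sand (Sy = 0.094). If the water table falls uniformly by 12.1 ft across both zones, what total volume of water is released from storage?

ΔV ≈ 3.72 × 10^5 m³

A₁ = 78 ha = 7.8 × 10^5 m²; A₂ = 7.6 ha = 76000 m²
Δh = 12.1 ft = 3.688 m
ΔV₁ = 0.12 × 7.8 × 10^5 × 3.688 = 3.452 × 10^5 m³
ΔV₂ = 0.094 × 76000 × 3.688 = 26350 m³
ΔV = ΔV₁ + ΔV₂ = 3.716 × 10^5 m³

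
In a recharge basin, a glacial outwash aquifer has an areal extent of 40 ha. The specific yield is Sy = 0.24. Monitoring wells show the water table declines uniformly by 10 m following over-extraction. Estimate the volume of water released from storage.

ΔV ≈ 9.6 × 10^5 m³

A = 40 ha = 4 × 10^5 m²
ΔV = Sy × A × Δh = 0.24 × 4 × 10^5 m² × 10 m = 9.6 × 10^5 m³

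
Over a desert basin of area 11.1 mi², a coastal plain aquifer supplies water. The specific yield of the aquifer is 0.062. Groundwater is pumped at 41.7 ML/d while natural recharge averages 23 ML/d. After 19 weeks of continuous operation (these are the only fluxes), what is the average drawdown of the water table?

Δh ≈ 1.4 m

A = 11.1 mi² = 2.875 × 10^7 m²
Net abstraction = 41.7 − 23 = 18.7 ML/d
Q_net = 18.7 ML/d = 18700 m³/d
t = 19 weeks = 133 d
ΔV = Q × t = 18700 m³/d × 133 d = 2.487 × 10^6 m³
Δh = ΔV / (Sy × A) = 2.487 × 10^6 / (0.062 × 2.875 × 10^7) = 1.395 m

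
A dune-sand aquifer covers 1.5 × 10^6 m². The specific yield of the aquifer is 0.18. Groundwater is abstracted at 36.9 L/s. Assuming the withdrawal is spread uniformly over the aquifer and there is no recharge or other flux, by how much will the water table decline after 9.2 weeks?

Δh ≈ 0.76 m

Q = 36.9 L/s = 3188 m³/d
t = 9.2 weeks = 64.4 d
ΔV = Q × t = 3188 m³/d × 64.4 d = 2.053 × 10^5 m³
Δh = ΔV / (Sy × A) = 2.053 × 10^5 / (0.18 × 1.5 × 10^6) = 0.7604 m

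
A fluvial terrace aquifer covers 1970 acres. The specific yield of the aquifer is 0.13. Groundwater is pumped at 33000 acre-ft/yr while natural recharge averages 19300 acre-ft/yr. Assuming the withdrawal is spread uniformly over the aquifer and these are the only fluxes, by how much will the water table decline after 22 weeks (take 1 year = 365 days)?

A = 1970 acres = 7.972 × 10^6 m²
Net abstraction = 33000 − 19300 = 13700 acre-ft/yr
Q_net = 13700 acre-ft/yr = 46300 m³/d
t = 22 weeks = 154 d
ΔV = Q × t = 46300 m³/d × 154 d = 7.13 × 10^6 m³
Δh = ΔV / (Sy × A) = 7.13 × 10^6 / (0.13 × 7.972 × 10^6) = 6.879 m

Δh ≈ 6.88 m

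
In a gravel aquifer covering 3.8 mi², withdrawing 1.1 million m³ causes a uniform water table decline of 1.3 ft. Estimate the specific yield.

A = 3.8 mi² = 9.842 × 10^6 m²
Δh = 1.3 ft = 0.3962 m
ΔV = 1.1 million m³ = 1.1 × 10^6 m³
Sy = ΔV / (A × Δh) = 1.1 × 10^6 m³ / (9.842 × 10^6 m² × 0.3962 m) = 0.2821

Sy ≈ 0.28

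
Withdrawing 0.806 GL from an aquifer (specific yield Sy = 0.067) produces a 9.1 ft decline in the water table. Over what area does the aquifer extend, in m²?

Δh = 9.1 ft = 2.774 m
ΔV = 0.806 GL = 8.06 × 10^5 m³
A = ΔV / (Sy × Δh) = 8.06 × 10^5 / (0.067 × 2.774) = 4.337 × 10^6 m²

A ≈ 4.34 × 10^6 m²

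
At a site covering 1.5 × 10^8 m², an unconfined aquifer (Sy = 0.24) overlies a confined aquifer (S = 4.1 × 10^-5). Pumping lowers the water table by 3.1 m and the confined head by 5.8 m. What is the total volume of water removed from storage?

Unconfined: ΔV_u = Sy × A × Δh_u = 0.24 × 1.5 × 10^8 × 3.1 = 1.116 × 10^8 m³
Confined: ΔV_c = S × A × Δh_c = 4.1 × 10^-5 × 1.5 × 10^8 × 5.8 = 35670 m³
Total ΔV = 1.116 × 10^8 + 35670 = 1.116 × 10^8 m³

ΔV ≈ 1.12 × 10^8 m³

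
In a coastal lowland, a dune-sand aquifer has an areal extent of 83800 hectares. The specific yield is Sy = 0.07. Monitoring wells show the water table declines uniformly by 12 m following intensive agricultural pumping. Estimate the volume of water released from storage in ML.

A = 83800 hectares = 8.38 × 10^8 m²
ΔV = Sy × A × Δh = 0.07 × 8.38 × 10^8 m² × 12 m = 7.039 × 10^8 m³
ΔV = 7.039 × 10^8 m³ = 7.039 × 10^5 ML

ΔV ≈ 7.04 × 10^5 ML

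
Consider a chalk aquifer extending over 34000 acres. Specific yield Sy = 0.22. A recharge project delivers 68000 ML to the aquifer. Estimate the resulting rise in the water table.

Δh ≈ 2.25 m

A = 34000 acres = 1.376 × 10^8 m²
ΔV = 68000 ML = 6.8 × 10^7 m³
Δh = ΔV / (Sy × A) = 6.8 × 10^7 m³ / (0.22 × 1.376 × 10^8 m²) = 2.246 m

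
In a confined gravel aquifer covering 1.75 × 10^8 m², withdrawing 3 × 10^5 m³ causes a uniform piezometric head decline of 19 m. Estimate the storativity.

S ≈ 9 × 10^-5

S = ΔV / (A × Δh) = 3 × 10^5 m³ / (1.75 × 10^8 m² × 19 m) = 9.023 × 10^-5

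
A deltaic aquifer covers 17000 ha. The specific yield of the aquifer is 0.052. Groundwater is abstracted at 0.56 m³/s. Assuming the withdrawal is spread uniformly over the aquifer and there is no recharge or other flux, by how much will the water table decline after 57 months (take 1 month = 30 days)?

A = 17000 ha = 1.7 × 10^8 m²
Q = 0.56 m³/s = 48380 m³/d
t = 57 months = 1710 d
ΔV = Q × t = 48380 m³/d × 1710 d = 8.274 × 10^7 m³
Δh = ΔV / (Sy × A) = 8.274 × 10^7 / (0.052 × 1.7 × 10^8) = 9.359 m

Δh ≈ 9.36 m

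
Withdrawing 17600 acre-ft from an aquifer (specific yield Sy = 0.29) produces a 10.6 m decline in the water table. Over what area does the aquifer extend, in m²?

ΔV = 17600 acre-ft = 2.171 × 10^7 m³
A = ΔV / (Sy × Δh) = 2.171 × 10^7 / (0.29 × 10.6) = 7.062 × 10^6 m²

A ≈ 7.06 × 10^6 m²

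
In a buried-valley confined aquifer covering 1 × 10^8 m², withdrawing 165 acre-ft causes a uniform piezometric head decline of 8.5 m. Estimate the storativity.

ΔV = 165 acre-ft = 2.035 × 10^5 m³
S = ΔV / (A × Δh) = 2.035 × 10^5 m³ / (1 × 10^8 m² × 8.5 m) = 2.394 × 10^-4

S ≈ 2.4 × 10^-4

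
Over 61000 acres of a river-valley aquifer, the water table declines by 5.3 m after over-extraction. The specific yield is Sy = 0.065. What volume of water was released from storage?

ΔV ≈ 8.5 × 10^7 m³

A = 61000 acres = 2.469 × 10^8 m²
ΔV = Sy × A × Δh = 0.065 × 2.469 × 10^8 m² × 5.3 m = 8.504 × 10^7 m³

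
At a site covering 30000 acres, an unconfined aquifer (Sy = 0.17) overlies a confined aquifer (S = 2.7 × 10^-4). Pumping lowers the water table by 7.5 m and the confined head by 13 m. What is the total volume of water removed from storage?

ΔV ≈ 1.55 × 10^8 m³

A = 30000 acres = 1.214 × 10^8 m²
Unconfined: ΔV_u = Sy × A × Δh_u = 0.17 × 1.214 × 10^8 × 7.5 = 1.548 × 10^8 m³
Confined: ΔV_c = S × A × Δh_c = 2.7 × 10^-4 × 1.214 × 10^8 × 13 = 4.261 × 10^5 m³
Total ΔV = 1.548 × 10^8 + 4.261 × 10^5 = 1.552 × 10^8 m³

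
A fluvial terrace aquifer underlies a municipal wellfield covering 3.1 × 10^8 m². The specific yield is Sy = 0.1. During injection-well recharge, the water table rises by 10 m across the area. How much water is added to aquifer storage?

ΔV = Sy × A × Δh = 0.1 × 3.1 × 10^8 m² × 10 m = 3.1 × 10^8 m³

ΔV ≈ 3.1 × 10^8 m³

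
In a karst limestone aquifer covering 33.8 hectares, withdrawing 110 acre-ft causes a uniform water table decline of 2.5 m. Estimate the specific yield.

A = 33.8 hectares = 3.38 × 10^5 m²
ΔV = 110 acre-ft = 1.357 × 10^5 m³
Sy = ΔV / (A × Δh) = 1.357 × 10^5 m³ / (3.38 × 10^5 m² × 2.5 m) = 0.1606

Sy ≈ 0.16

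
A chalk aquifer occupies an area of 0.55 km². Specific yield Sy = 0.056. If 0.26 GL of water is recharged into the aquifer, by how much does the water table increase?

A = 0.55 km² = 5.5 × 10^5 m²
ΔV = 0.26 GL = 2.6 × 10^5 m³
Δh = ΔV / (Sy × A) = 2.6 × 10^5 m³ / (0.056 × 5.5 × 10^5 m²) = 8.442 m

Δh ≈ 8.44 m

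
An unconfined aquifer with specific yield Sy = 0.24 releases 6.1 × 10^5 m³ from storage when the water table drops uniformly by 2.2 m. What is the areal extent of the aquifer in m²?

A = ΔV / (Sy × Δh) = 6.1 × 10^5 / (0.24 × 2.2) = 1.155 × 10^6 m²

A ≈ 1.16 × 10^6 m²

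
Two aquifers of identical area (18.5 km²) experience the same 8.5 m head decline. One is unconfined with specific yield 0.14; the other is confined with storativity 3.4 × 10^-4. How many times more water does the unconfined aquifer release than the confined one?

ΔV_u / ΔV_c ≈ 412

A = 18.5 km² = 1.85 × 10^7 m²
Unconfined: ΔV_u = Sy × A × Δh = 0.14 × 1.85 × 10^7 × 8.5 = 2.202 × 10^7 m³
Confined: ΔV_c = S × A × Δh = 3.4 × 10^-4 × 1.85 × 10^7 × 8.5 = 53460 m³
Ratio = ΔV_u / ΔV_c = Sy / S = 0.14 / 3.4 × 10^-4 = 411.8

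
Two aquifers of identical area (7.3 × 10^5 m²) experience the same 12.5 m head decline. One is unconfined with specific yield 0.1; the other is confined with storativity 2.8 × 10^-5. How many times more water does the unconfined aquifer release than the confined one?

Unconfined: ΔV_u = Sy × A × Δh = 0.1 × 7.3 × 10^5 × 12.5 = 9.125 × 10^5 m³
Confined: ΔV_c = S × A × Δh = 2.8 × 10^-5 × 7.3 × 10^5 × 12.5 = 255.5 m³
Ratio = ΔV_u / ΔV_c = Sy / S = 0.1 / 2.8 × 10^-5 = 3571

ΔV_u / ΔV_c ≈ 3570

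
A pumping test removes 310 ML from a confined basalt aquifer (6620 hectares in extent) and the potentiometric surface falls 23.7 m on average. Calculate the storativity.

S ≈ 2 × 10^-4

A = 6620 hectares = 6.62 × 10^7 m²
ΔV = 310 ML = 3.1 × 10^5 m³
S = ΔV / (A × Δh) = 3.1 × 10^5 m³ / (6.62 × 10^7 m² × 23.7 m) = 1.976 × 10^-4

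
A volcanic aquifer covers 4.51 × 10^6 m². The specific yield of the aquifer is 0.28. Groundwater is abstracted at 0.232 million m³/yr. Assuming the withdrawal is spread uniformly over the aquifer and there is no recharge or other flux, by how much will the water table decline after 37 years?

Δh ≈ 6.8 m

Q = 0.232 million m³/yr = 635.6 m³/d
t = 37 years = 13500 d
ΔV = Q × t = 635.6 m³/d × 13500 d = 8.584 × 10^6 m³
Δh = ΔV / (Sy × A) = 8.584 × 10^6 / (0.28 × 4.51 × 10^6) = 6.798 m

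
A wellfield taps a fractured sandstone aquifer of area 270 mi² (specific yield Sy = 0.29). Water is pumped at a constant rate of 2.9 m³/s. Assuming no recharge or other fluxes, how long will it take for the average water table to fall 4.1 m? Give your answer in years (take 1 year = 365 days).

A = 270 mi² = 6.993 × 10^8 m²
ΔV = Sy × A × Δh = 0.29 × 6.993 × 10^8 × 4.1 = 8.315 × 10^8 m³
Q = 2.9 m³/s = 2.506 × 10^5 m³/d
t = ΔV / Q = 8.315 × 10^8 m³ / 2.506 × 10^5 m³/d = 3318 d
t = 3318 d ≈ 9.092 years

t ≈ 9.09 years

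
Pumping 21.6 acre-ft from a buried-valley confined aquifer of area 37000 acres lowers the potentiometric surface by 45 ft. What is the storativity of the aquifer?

S ≈ 1.3 × 10^-5

A = 37000 acres = 1.497 × 10^8 m²
Δh = 45 ft = 13.72 m
ΔV = 21.6 acre-ft = 26640 m³
S = ΔV / (A × Δh) = 26640 m³ / (1.497 × 10^8 m² × 13.72 m) = 1.297 × 10^-5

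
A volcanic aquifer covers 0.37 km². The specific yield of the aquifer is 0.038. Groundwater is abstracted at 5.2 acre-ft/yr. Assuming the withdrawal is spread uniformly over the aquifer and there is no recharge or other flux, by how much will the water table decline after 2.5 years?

Δh ≈ 1.14 m

A = 0.37 km² = 3.7 × 10^5 m²
Q = 5.2 acre-ft/yr = 17.57 m³/d
t = 2.5 years = 912.5 d
ΔV = Q × t = 17.57 m³/d × 912.5 d = 16040 m³
Δh = ΔV / (Sy × A) = 16040 / (0.038 × 3.7 × 10^5) = 1.14 m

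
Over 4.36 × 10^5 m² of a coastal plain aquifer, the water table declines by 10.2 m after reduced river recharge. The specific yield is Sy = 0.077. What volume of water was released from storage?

ΔV = Sy × A × Δh = 0.077 × 4.36 × 10^5 m² × 10.2 m = 3.424 × 10^5 m³

ΔV ≈ 3.42 × 10^5 m³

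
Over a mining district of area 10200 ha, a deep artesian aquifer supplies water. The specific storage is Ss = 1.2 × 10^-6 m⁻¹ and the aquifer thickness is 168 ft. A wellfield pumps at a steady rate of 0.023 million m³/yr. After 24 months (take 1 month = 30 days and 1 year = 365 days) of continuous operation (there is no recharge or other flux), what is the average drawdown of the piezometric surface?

b = 168 ft = 51.21 m
S = Ss × b = 1.2 × 10^-6 m⁻¹ × 51.21 m = 6.145 × 10^-5
A = 10200 ha = 1.02 × 10^8 m²
Q = 0.023 million m³/yr = 63.01 m³/d
t = 24 months = 720 d
ΔV = Q × t = 63.01 m³/d × 720 d = 45370 m³
Δh = ΔV / (S × A) = 45370 / (6.145 × 10^-5 × 1.02 × 10^8) = 7.239 m

Δh ≈ 7.24 m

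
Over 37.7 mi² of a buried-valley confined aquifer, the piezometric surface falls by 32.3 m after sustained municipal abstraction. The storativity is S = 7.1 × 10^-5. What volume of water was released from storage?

ΔV ≈ 2.24 × 10^5 m³

A = 37.7 mi² = 9.764 × 10^7 m²
ΔV = S × A × Δh = 7.1 × 10^-5 × 9.764 × 10^7 m² × 32.3 m = 2.239 × 10^5 m³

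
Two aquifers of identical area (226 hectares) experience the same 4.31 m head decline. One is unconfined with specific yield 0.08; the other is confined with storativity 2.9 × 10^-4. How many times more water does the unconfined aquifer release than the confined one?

ΔV_u / ΔV_c ≈ 276

A = 226 hectares = 2.26 × 10^6 m²
Unconfined: ΔV_u = Sy × A × Δh = 0.08 × 2.26 × 10^6 × 4.31 = 7.792 × 10^5 m³
Confined: ΔV_c = S × A × Δh = 2.9 × 10^-4 × 2.26 × 10^6 × 4.31 = 2825 m³
Ratio = ΔV_u / ΔV_c = Sy / S = 0.08 / 2.9 × 10^-4 = 275.9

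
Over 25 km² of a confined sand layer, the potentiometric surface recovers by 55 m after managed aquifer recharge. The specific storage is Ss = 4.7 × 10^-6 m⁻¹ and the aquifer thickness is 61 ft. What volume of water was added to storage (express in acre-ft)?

ΔV ≈ 97.4 acre-ft

b = 61 ft = 18.59 m
S = Ss × b = 4.7 × 10^-6 m⁻¹ × 18.59 m = 8.739 × 10^-5
A = 25 km² = 2.5 × 10^7 m²
ΔV = S × A × Δh = 8.739 × 10^-5 × 2.5 × 10^7 m² × 55 m = 1.202 × 10^5 m³
ΔV = 1.202 × 10^5 m³ = 97.41 acre-ft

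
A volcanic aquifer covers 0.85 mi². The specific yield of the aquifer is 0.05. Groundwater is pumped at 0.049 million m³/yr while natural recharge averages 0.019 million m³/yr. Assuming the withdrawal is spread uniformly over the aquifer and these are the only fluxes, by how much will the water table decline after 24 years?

A = 0.85 mi² = 2.201 × 10^6 m²
Net abstraction = 0.049 − 0.019 = 0.03 million m³/yr
Q_net = 0.03 million m³/yr = 82.19 m³/d
t = 24 years = 8760 d
ΔV = Q × t = 82.19 m³/d × 8760 d = 7.2 × 10^5 m³
Δh = ΔV / (Sy × A) = 7.2 × 10^5 / (0.05 × 2.201 × 10^6) = 6.541 m

Δh ≈ 6.54 m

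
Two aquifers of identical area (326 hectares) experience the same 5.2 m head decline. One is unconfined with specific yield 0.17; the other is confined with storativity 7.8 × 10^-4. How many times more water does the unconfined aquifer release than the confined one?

ΔV_u / ΔV_c ≈ 218

A = 326 hectares = 3.26 × 10^6 m²
Unconfined: ΔV_u = Sy × A × Δh = 0.17 × 3.26 × 10^6 × 5.2 = 2.882 × 10^6 m³
Confined: ΔV_c = S × A × Δh = 7.8 × 10^-4 × 3.26 × 10^6 × 5.2 = 13220 m³
Ratio = ΔV_u / ΔV_c = Sy / S = 0.17 / 7.8 × 10^-4 = 217.9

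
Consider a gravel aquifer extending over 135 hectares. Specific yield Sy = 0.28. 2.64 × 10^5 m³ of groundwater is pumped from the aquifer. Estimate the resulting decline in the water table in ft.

A = 135 hectares = 1.35 × 10^6 m²
Δh = ΔV / (Sy × A) = 2.64 × 10^5 m³ / (0.28 × 1.35 × 10^6 m²) = 0.6984 m
Δh = 0.6984 m = 2.291 ft

Δh ≈ 2.29 ft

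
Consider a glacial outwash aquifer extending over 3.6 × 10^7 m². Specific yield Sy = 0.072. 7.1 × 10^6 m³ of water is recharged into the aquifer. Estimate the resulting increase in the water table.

Δh ≈ 2.74 m

Δh = ΔV / (Sy × A) = 7.1 × 10^6 m³ / (0.072 × 3.6 × 10^7 m²) = 2.739 m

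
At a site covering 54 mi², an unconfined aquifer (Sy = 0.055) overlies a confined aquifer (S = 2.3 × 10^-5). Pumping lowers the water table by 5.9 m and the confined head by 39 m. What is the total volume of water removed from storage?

A = 54 mi² = 1.399 × 10^8 m²
Unconfined: ΔV_u = Sy × A × Δh_u = 0.055 × 1.399 × 10^8 × 5.9 = 4.538 × 10^7 m³
Confined: ΔV_c = S × A × Δh_c = 2.3 × 10^-5 × 1.399 × 10^8 × 39 = 1.255 × 10^5 m³
Total ΔV = 4.538 × 10^7 + 1.255 × 10^5 = 4.551 × 10^7 m³

ΔV ≈ 4.55 × 10^7 m³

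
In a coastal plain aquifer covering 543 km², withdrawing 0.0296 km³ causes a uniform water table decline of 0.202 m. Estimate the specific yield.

Sy ≈ 0.27

A = 543 km² = 5.43 × 10^8 m²
ΔV = 0.0296 km³ = 2.96 × 10^7 m³
Sy = ΔV / (A × Δh) = 2.96 × 10^7 m³ / (5.43 × 10^8 m² × 0.202 m) = 0.2699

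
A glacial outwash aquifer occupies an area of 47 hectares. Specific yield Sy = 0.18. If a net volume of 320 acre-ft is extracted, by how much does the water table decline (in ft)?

Δh ≈ 15.3 ft

A = 47 hectares = 4.7 × 10^5 m²
ΔV = 320 acre-ft = 3.947 × 10^5 m³
Δh = ΔV / (Sy × A) = 3.947 × 10^5 m³ / (0.18 × 4.7 × 10^5 m²) = 4.666 m
Δh = 4.666 m = 15.31 ft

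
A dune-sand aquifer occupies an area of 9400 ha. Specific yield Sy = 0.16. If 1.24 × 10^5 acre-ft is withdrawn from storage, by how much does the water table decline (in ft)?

Δh ≈ 33.4 ft

A = 9400 ha = 9.4 × 10^7 m²
ΔV = 1.24 × 10^5 acre-ft = 1.53 × 10^8 m³
Δh = ΔV / (Sy × A) = 1.53 × 10^8 m³ / (0.16 × 9.4 × 10^7 m²) = 10.17 m
Δh = 10.17 m = 33.37 ft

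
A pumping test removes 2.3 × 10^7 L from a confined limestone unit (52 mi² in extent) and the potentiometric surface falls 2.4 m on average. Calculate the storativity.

A = 52 mi² = 1.347 × 10^8 m²
ΔV = 2.3 × 10^7 L = 23000 m³
S = ΔV / (A × Δh) = 23000 m³ / (1.347 × 10^8 m² × 2.4 m) = 7.116 × 10^-5

S ≈ 7.1 × 10^-5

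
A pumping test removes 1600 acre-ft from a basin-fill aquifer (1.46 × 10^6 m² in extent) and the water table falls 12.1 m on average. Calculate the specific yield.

ΔV = 1600 acre-ft = 1.974 × 10^6 m³
Sy = ΔV / (A × Δh) = 1.974 × 10^6 m³ / (1.46 × 10^6 m² × 12.1 m) = 0.1117

Sy ≈ 0.11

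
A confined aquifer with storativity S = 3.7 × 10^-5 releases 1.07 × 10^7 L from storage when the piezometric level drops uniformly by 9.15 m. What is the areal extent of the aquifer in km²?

ΔV = 1.07 × 10^7 L = 10700 m³
A = ΔV / (S × Δh) = 10700 / (3.7 × 10^-5 × 9.15) = 3.161 × 10^7 m²
A = 3.161 × 10^7 m² = 31.61 km²

A ≈ 31.6 km²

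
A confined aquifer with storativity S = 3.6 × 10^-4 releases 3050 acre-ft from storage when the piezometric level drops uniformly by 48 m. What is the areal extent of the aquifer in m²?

ΔV = 3050 acre-ft = 3.762 × 10^6 m³
A = ΔV / (S × Δh) = 3.762 × 10^6 / (3.6 × 10^-4 × 48) = 2.177 × 10^8 m²

A ≈ 2.18 × 10^8 m²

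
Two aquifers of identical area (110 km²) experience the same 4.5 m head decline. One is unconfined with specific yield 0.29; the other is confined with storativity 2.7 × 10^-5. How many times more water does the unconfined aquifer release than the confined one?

A = 110 km² = 1.1 × 10^8 m²
Unconfined: ΔV_u = Sy × A × Δh = 0.29 × 1.1 × 10^8 × 4.5 = 1.435 × 10^8 m³
Confined: ΔV_c = S × A × Δh = 2.7 × 10^-5 × 1.1 × 10^8 × 4.5 = 13360 m³
Ratio = ΔV_u / ΔV_c = Sy / S = 0.29 / 2.7 × 10^-5 = 10740

ΔV_u / ΔV_c ≈ 10700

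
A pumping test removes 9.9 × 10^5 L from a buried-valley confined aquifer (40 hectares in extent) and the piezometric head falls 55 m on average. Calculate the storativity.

S ≈ 4.5 × 10^-5

A = 40 hectares = 4 × 10^5 m²
ΔV = 9.9 × 10^5 L = 990 m³
S = ΔV / (A × Δh) = 990 m³ / (4 × 10^5 m² × 55 m) = 4.5 × 10^-5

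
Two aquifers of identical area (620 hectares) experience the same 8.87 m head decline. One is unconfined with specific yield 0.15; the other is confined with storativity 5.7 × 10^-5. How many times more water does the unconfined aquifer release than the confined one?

ΔV_u / ΔV_c ≈ 2630

A = 620 hectares = 6.2 × 10^6 m²
Unconfined: ΔV_u = Sy × A × Δh = 0.15 × 6.2 × 10^6 × 8.87 = 8.249 × 10^6 m³
Confined: ΔV_c = S × A × Δh = 5.7 × 10^-5 × 6.2 × 10^6 × 8.87 = 3135 m³
Ratio = ΔV_u / ΔV_c = Sy / S = 0.15 / 5.7 × 10^-5 = 2632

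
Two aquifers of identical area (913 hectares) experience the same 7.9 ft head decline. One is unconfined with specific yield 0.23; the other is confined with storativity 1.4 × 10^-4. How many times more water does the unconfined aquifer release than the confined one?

ΔV_u / ΔV_c ≈ 1640

A = 913 hectares = 9.13 × 10^6 m²
Δh = 7.9 ft = 2.408 m
Unconfined: ΔV_u = Sy × A × Δh = 0.23 × 9.13 × 10^6 × 2.408 = 5.056 × 10^6 m³
Confined: ΔV_c = S × A × Δh = 1.4 × 10^-4 × 9.13 × 10^6 × 2.408 = 3078 m³
Ratio = ΔV_u / ΔV_c = Sy / S = 0.23 / 1.4 × 10^-4 = 1643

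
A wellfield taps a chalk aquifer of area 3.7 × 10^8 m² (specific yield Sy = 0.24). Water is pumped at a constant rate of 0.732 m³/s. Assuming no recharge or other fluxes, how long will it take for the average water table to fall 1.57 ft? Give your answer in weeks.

Δh = 1.57 ft = 0.4785 m
ΔV = Sy × A × Δh = 0.24 × 3.7 × 10^8 × 0.4785 = 4.249 × 10^7 m³
Q = 0.732 m³/s = 63240 m³/d
t = ΔV / Q = 4.249 × 10^7 m³ / 63240 m³/d = 671.9 d
t = 671.9 d ≈ 95.99 weeks

t ≈ 96 weeks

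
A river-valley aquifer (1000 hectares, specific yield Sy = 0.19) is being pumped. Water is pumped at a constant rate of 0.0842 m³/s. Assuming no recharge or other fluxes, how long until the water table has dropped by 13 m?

t ≈ 3400 days

A = 1000 hectares = 1 × 10^7 m²
ΔV = Sy × A × Δh = 0.19 × 1 × 10^7 × 13 = 2.47 × 10^7 m³
Q = 0.0842 m³/s = 7275 m³/d
t = ΔV / Q = 2.47 × 10^7 m³ / 7275 m³/d = 3395 d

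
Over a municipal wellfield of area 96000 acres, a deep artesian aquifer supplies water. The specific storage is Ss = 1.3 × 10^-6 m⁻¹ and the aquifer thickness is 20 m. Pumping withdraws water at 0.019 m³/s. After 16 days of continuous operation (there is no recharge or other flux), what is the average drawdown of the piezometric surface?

Δh ≈ 2.6 m

S = Ss × b = 1.3 × 10^-6 m⁻¹ × 20 m = 2.6 × 10^-5
A = 96000 acres = 3.885 × 10^8 m²
Q = 0.019 m³/s = 1642 m³/d
ΔV = Q × t = 1642 m³/d × 16 d = 26270 m³
Δh = ΔV / (S × A) = 26270 / (2.6 × 10^-5 × 3.885 × 10^8) = 2.6 m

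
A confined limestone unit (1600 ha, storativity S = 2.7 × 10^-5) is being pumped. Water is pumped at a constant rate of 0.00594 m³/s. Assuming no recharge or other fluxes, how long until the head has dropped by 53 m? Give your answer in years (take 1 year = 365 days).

A = 1600 ha = 1.6 × 10^7 m²
ΔV = S × A × Δh = 2.7 × 10^-5 × 1.6 × 10^7 × 53 = 22900 m³
Q = 0.00594 m³/s = 513.2 m³/d
t = ΔV / Q = 22900 m³ / 513.2 m³/d = 44.61 d
t = 44.61 d ≈ 0.1222 years

t ≈ 0.122 years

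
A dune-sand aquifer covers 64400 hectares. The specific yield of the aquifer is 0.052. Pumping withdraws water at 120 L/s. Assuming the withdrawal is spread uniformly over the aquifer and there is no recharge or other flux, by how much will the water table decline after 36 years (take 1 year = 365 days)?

A = 64400 hectares = 6.44 × 10^8 m²
Q = 120 L/s = 10370 m³/d
t = 36 years = 13140 d
ΔV = Q × t = 10370 m³/d × 13140 d = 1.362 × 10^8 m³
Δh = ΔV / (Sy × A) = 1.362 × 10^8 / (0.052 × 6.44 × 10^8) = 4.068 m

Δh ≈ 4.07 m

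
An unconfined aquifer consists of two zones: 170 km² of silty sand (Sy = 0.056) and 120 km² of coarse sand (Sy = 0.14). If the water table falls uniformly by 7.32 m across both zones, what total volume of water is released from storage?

ΔV ≈ 1.93 × 10^8 m³

A₁ = 170 km² = 1.7 × 10^8 m²; A₂ = 120 km² = 1.2 × 10^8 m²
ΔV₁ = 0.056 × 1.7 × 10^8 × 7.32 = 6.969 × 10^7 m³
ΔV₂ = 0.14 × 1.2 × 10^8 × 7.32 = 1.23 × 10^8 m³
ΔV = ΔV₁ + ΔV₂ = 1.927 × 10^8 m³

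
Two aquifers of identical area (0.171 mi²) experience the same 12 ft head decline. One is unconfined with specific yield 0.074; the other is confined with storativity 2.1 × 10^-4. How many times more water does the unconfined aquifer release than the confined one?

A = 0.171 mi² = 4.429 × 10^5 m²
Δh = 12 ft = 3.658 m
Unconfined: ΔV_u = Sy × A × Δh = 0.074 × 4.429 × 10^5 × 3.658 = 1.199 × 10^5 m³
Confined: ΔV_c = S × A × Δh = 2.1 × 10^-4 × 4.429 × 10^5 × 3.658 = 340.2 m³
Ratio = ΔV_u / ΔV_c = Sy / S = 0.074 / 2.1 × 10^-4 = 352.4

ΔV_u / ΔV_c ≈ 352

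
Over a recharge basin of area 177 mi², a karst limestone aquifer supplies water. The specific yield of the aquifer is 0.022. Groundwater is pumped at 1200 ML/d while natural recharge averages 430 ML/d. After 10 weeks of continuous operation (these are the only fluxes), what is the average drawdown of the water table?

Δh ≈ 5.34 m

A = 177 mi² = 4.584 × 10^8 m²
Net abstraction = 1200 − 430 = 770 ML/d
Q_net = 770 ML/d = 7.7 × 10^5 m³/d
t = 10 weeks = 70 d
ΔV = Q × t = 7.7 × 10^5 m³/d × 70 d = 5.39 × 10^7 m³
Δh = ΔV / (Sy × A) = 5.39 × 10^7 / (0.022 × 4.584 × 10^8) = 5.344 m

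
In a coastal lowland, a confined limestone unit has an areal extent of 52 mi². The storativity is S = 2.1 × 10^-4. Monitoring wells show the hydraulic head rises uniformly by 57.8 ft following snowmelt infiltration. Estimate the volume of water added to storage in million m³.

A = 52 mi² = 1.347 × 10^8 m²
Δh = 57.8 ft = 17.62 m
ΔV = S × A × Δh = 2.1 × 10^-4 × 1.347 × 10^8 m² × 17.62 m = 4.983 × 10^5 m³
ΔV = 4.983 × 10^5 m³ = 0.4983 million m³

ΔV ≈ 0.498 million m³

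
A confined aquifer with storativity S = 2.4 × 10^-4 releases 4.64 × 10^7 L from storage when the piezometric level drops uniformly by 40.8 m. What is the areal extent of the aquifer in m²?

A ≈ 4.74 × 10^6 m²

ΔV = 4.64 × 10^7 L = 46400 m³
A = ΔV / (S × Δh) = 46400 / (2.4 × 10^-4 × 40.8) = 4.739 × 10^6 m²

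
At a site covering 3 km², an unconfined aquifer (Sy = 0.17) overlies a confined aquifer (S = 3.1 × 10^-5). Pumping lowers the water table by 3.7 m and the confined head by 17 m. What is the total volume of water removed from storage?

A = 3 km² = 3 × 10^6 m²
Unconfined: ΔV_u = Sy × A × Δh_u = 0.17 × 3 × 10^6 × 3.7 = 1.887 × 10^6 m³
Confined: ΔV_c = S × A × Δh_c = 3.1 × 10^-5 × 3 × 10^6 × 17 = 1581 m³
Total ΔV = 1.887 × 10^6 + 1581 = 1.889 × 10^6 m³

ΔV ≈ 1.89 × 10^6 m³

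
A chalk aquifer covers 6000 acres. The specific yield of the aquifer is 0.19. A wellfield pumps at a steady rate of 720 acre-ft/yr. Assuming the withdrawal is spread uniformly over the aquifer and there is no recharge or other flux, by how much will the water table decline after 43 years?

A = 6000 acres = 2.428 × 10^7 m²
Q = 720 acre-ft/yr = 2433 m³/d
t = 43 years = 15700 d
ΔV = Q × t = 2433 m³/d × 15700 d = 3.819 × 10^7 m³
Δh = ΔV / (Sy × A) = 3.819 × 10^7 / (0.19 × 2.428 × 10^7) = 8.278 m

Δh ≈ 8.28 m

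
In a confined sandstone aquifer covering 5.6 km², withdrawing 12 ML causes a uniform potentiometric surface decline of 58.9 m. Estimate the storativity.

A = 5.6 km² = 5.6 × 10^6 m²
ΔV = 12 ML = 12000 m³
S = ΔV / (A × Δh) = 12000 m³ / (5.6 × 10^6 m² × 58.9 m) = 3.638 × 10^-5

S ≈ 3.6 × 10^-5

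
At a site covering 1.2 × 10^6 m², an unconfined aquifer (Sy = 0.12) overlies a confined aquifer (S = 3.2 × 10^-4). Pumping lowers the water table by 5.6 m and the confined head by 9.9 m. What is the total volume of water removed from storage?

ΔV ≈ 8.1 × 10^5 m³

Unconfined: ΔV_u = Sy × A × Δh_u = 0.12 × 1.2 × 10^6 × 5.6 = 8.064 × 10^5 m³
Confined: ΔV_c = S × A × Δh_c = 3.2 × 10^-4 × 1.2 × 10^6 × 9.9 = 3802 m³
Total ΔV = 8.064 × 10^5 + 3802 = 8.102 × 10^5 m³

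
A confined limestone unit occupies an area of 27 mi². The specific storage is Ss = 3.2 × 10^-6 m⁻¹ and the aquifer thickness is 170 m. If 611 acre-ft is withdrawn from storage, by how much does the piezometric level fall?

Δh ≈ 19.8 m

S = Ss × b = 3.2 × 10^-6 m⁻¹ × 170 m = 5.44 × 10^-4
A = 27 mi² = 6.993 × 10^7 m²
ΔV = 611 acre-ft = 7.537 × 10^5 m³
Δh = ΔV / (S × A) = 7.537 × 10^5 m³ / (5.44 × 10^-4 × 6.993 × 10^7 m²) = 19.81 m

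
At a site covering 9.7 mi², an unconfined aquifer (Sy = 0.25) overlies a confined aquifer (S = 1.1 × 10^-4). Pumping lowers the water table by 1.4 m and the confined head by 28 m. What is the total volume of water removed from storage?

A = 9.7 mi² = 2.512 × 10^7 m²
Unconfined: ΔV_u = Sy × A × Δh_u = 0.25 × 2.512 × 10^7 × 1.4 = 8.793 × 10^6 m³
Confined: ΔV_c = S × A × Δh_c = 1.1 × 10^-4 × 2.512 × 10^7 × 28 = 77380 m³
Total ΔV = 8.793 × 10^6 + 77380 = 8.87 × 10^6 m³

ΔV ≈ 8.87 × 10^6 m³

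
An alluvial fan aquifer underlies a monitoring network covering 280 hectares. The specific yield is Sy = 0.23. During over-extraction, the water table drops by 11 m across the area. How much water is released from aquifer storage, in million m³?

ΔV ≈ 7.08 million m³

A = 280 hectares = 2.8 × 10^6 m²
ΔV = Sy × A × Δh = 0.23 × 2.8 × 10^6 m² × 11 m = 7.084 × 10^6 m³
ΔV = 7.084 × 10^6 m³ = 7.084 million m³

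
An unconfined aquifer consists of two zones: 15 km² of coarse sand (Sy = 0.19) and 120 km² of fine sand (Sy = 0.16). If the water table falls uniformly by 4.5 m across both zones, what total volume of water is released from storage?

A₁ = 15 km² = 1.5 × 10^7 m²; A₂ = 120 km² = 1.2 × 10^8 m²
ΔV₁ = 0.19 × 1.5 × 10^7 × 4.5 = 1.282 × 10^7 m³
ΔV₂ = 0.16 × 1.2 × 10^8 × 4.5 = 8.64 × 10^7 m³
ΔV = ΔV₁ + ΔV₂ = 9.922 × 10^7 m³

ΔV ≈ 9.92 × 10^7 m³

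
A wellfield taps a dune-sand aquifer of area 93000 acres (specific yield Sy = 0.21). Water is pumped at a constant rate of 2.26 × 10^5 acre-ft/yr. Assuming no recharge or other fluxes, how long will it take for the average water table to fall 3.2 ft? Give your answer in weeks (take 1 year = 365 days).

t ≈ 14.4 weeks

A = 93000 acres = 3.764 × 10^8 m²
Δh = 3.2 ft = 0.9754 m
ΔV = Sy × A × Δh = 0.21 × 3.764 × 10^8 × 0.9754 = 7.709 × 10^7 m³
Q = 2.26 × 10^5 acre-ft/yr = 7.637 × 10^5 m³/d
t = ΔV / Q = 7.709 × 10^7 m³ / 7.637 × 10^5 m³/d = 100.9 d
t = 100.9 d ≈ 14.42 weeks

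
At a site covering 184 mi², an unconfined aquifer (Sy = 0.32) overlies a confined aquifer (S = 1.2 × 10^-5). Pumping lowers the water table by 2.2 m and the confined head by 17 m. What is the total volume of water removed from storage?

A = 184 mi² = 4.766 × 10^8 m²
Unconfined: ΔV_u = Sy × A × Δh_u = 0.32 × 4.766 × 10^8 × 2.2 = 3.355 × 10^8 m³
Confined: ΔV_c = S × A × Δh_c = 1.2 × 10^-5 × 4.766 × 10^8 × 17 = 97220 m³
Total ΔV = 3.355 × 10^8 + 97220 = 3.356 × 10^8 m³

ΔV ≈ 3.36 × 10^8 m³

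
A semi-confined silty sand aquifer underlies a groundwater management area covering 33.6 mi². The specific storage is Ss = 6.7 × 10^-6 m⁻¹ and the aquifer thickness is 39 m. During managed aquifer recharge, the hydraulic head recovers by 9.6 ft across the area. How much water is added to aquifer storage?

ΔV ≈ 66500 m³

S = Ss × b = 6.7 × 10^-6 m⁻¹ × 39 m = 2.613 × 10^-4
A = 33.6 mi² = 8.702 × 10^7 m²
Δh = 9.6 ft = 2.926 m
ΔV = S × A × Δh = 2.613 × 10^-4 × 8.702 × 10^7 m² × 2.926 m = 66540 m³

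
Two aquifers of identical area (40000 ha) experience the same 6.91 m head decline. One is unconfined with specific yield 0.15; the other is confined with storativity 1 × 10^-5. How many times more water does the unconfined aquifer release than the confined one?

A = 40000 ha = 4 × 10^8 m²
Unconfined: ΔV_u = Sy × A × Δh = 0.15 × 4 × 10^8 × 6.91 = 4.146 × 10^8 m³
Confined: ΔV_c = S × A × Δh = 1 × 10^-5 × 4 × 10^8 × 6.91 = 27640 m³
Ratio = ΔV_u / ΔV_c = Sy / S = 0.15 / 1 × 10^-5 = 15000

ΔV_u / ΔV_c ≈ 15000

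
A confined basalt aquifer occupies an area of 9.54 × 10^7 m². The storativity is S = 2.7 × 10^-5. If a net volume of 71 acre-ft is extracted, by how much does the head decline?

ΔV = 71 acre-ft = 87580 m³
Δh = ΔV / (S × A) = 87580 m³ / (2.7 × 10^-5 × 9.54 × 10^7 m²) = 34 m

Δh ≈ 34 m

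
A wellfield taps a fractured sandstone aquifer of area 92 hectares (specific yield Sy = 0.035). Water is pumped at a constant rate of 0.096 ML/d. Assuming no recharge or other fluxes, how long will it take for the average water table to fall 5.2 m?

t ≈ 1740 days

A = 92 hectares = 9.2 × 10^5 m²
ΔV = Sy × A × Δh = 0.035 × 9.2 × 10^5 × 5.2 = 1.674 × 10^5 m³
Q = 0.096 ML/d = 96 m³/d
t = ΔV / Q = 1.674 × 10^5 m³ / 96 m³/d = 1744 d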